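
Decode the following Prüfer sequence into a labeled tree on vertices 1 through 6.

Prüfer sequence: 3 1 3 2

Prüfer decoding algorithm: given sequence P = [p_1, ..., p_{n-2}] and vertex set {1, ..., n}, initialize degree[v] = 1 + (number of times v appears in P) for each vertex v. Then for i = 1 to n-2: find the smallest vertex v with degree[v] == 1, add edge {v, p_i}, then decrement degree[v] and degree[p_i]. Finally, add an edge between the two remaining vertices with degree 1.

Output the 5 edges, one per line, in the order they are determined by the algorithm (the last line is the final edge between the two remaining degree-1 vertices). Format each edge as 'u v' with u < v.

Initial degrees: {1:2, 2:2, 3:3, 4:1, 5:1, 6:1}
Step 1: smallest deg-1 vertex = 4, p_1 = 3. Add edge {3,4}. Now deg[4]=0, deg[3]=2.
Step 2: smallest deg-1 vertex = 5, p_2 = 1. Add edge {1,5}. Now deg[5]=0, deg[1]=1.
Step 3: smallest deg-1 vertex = 1, p_3 = 3. Add edge {1,3}. Now deg[1]=0, deg[3]=1.
Step 4: smallest deg-1 vertex = 3, p_4 = 2. Add edge {2,3}. Now deg[3]=0, deg[2]=1.
Final: two remaining deg-1 vertices are 2, 6. Add edge {2,6}.

Answer: 3 4
1 5
1 3
2 3
2 6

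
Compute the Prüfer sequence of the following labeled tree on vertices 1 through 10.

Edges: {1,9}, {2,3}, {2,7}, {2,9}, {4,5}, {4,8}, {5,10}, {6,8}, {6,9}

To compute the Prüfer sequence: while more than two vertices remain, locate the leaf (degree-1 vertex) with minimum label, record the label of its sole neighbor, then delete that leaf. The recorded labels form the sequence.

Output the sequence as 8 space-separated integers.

Step 1: leaves = {1,3,7,10}. Remove smallest leaf 1, emit neighbor 9.
Step 2: leaves = {3,7,10}. Remove smallest leaf 3, emit neighbor 2.
Step 3: leaves = {7,10}. Remove smallest leaf 7, emit neighbor 2.
Step 4: leaves = {2,10}. Remove smallest leaf 2, emit neighbor 9.
Step 5: leaves = {9,10}. Remove smallest leaf 9, emit neighbor 6.
Step 6: leaves = {6,10}. Remove smallest leaf 6, emit neighbor 8.
Step 7: leaves = {8,10}. Remove smallest leaf 8, emit neighbor 4.
Step 8: leaves = {4,10}. Remove smallest leaf 4, emit neighbor 5.
Done: 2 vertices remain (5, 10). Sequence = [9 2 2 9 6 8 4 5]

Answer: 9 2 2 9 6 8 4 5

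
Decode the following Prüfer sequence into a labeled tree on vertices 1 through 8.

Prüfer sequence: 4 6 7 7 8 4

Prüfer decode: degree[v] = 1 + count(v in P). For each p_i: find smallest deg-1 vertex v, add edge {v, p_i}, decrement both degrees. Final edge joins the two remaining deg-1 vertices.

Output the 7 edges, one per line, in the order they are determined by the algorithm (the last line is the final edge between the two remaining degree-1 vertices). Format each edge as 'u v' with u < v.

Answer: 1 4
2 6
3 7
5 7
6 8
4 7
4 8

Derivation:
Initial degrees: {1:1, 2:1, 3:1, 4:3, 5:1, 6:2, 7:3, 8:2}
Step 1: smallest deg-1 vertex = 1, p_1 = 4. Add edge {1,4}. Now deg[1]=0, deg[4]=2.
Step 2: smallest deg-1 vertex = 2, p_2 = 6. Add edge {2,6}. Now deg[2]=0, deg[6]=1.
Step 3: smallest deg-1 vertex = 3, p_3 = 7. Add edge {3,7}. Now deg[3]=0, deg[7]=2.
Step 4: smallest deg-1 vertex = 5, p_4 = 7. Add edge {5,7}. Now deg[5]=0, deg[7]=1.
Step 5: smallest deg-1 vertex = 6, p_5 = 8. Add edge {6,8}. Now deg[6]=0, deg[8]=1.
Step 6: smallest deg-1 vertex = 7, p_6 = 4. Add edge {4,7}. Now deg[7]=0, deg[4]=1.
Final: two remaining deg-1 vertices are 4, 8. Add edge {4,8}.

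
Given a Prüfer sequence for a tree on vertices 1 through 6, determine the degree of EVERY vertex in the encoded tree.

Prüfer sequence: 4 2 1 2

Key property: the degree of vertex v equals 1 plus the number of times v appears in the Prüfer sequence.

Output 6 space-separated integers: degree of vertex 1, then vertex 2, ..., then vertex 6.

p_1 = 4: count[4] becomes 1
p_2 = 2: count[2] becomes 1
p_3 = 1: count[1] becomes 1
p_4 = 2: count[2] becomes 2
Degrees (1 + count): deg[1]=1+1=2, deg[2]=1+2=3, deg[3]=1+0=1, deg[4]=1+1=2, deg[5]=1+0=1, deg[6]=1+0=1

Answer: 2 3 1 2 1 1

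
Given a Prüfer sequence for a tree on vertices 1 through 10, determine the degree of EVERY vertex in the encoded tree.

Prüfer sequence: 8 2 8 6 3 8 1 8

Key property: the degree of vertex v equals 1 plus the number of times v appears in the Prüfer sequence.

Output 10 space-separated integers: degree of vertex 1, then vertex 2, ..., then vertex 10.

Answer: 2 2 2 1 1 2 1 5 1 1

Derivation:
p_1 = 8: count[8] becomes 1
p_2 = 2: count[2] becomes 1
p_3 = 8: count[8] becomes 2
p_4 = 6: count[6] becomes 1
p_5 = 3: count[3] becomes 1
p_6 = 8: count[8] becomes 3
p_7 = 1: count[1] becomes 1
p_8 = 8: count[8] becomes 4
Degrees (1 + count): deg[1]=1+1=2, deg[2]=1+1=2, deg[3]=1+1=2, deg[4]=1+0=1, deg[5]=1+0=1, deg[6]=1+1=2, deg[7]=1+0=1, deg[8]=1+4=5, deg[9]=1+0=1, deg[10]=1+0=1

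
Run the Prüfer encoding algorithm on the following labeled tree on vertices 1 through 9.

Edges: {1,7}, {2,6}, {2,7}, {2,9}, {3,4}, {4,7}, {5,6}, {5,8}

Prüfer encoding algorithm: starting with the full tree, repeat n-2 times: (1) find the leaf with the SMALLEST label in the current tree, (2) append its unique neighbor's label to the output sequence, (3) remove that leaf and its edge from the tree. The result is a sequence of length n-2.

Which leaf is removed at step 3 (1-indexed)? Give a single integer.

Step 1: current leaves = {1,3,8,9}. Remove leaf 1 (neighbor: 7).
Step 2: current leaves = {3,8,9}. Remove leaf 3 (neighbor: 4).
Step 3: current leaves = {4,8,9}. Remove leaf 4 (neighbor: 7).

Answer: 4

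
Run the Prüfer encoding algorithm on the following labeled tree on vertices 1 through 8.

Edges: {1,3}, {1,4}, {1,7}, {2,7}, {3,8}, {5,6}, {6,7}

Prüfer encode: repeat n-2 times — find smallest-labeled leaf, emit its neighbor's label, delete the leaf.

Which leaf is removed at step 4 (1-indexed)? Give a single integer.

Step 1: current leaves = {2,4,5,8}. Remove leaf 2 (neighbor: 7).
Step 2: current leaves = {4,5,8}. Remove leaf 4 (neighbor: 1).
Step 3: current leaves = {5,8}. Remove leaf 5 (neighbor: 6).
Step 4: current leaves = {6,8}. Remove leaf 6 (neighbor: 7).

Answer: 6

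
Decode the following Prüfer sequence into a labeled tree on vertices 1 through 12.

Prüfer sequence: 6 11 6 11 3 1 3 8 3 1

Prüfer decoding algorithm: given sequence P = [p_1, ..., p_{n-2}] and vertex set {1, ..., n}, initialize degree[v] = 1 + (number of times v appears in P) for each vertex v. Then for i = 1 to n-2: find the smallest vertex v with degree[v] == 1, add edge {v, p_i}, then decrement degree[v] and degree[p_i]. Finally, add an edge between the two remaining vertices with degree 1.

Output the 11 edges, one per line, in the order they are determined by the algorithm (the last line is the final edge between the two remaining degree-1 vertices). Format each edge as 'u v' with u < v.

Initial degrees: {1:3, 2:1, 3:4, 4:1, 5:1, 6:3, 7:1, 8:2, 9:1, 10:1, 11:3, 12:1}
Step 1: smallest deg-1 vertex = 2, p_1 = 6. Add edge {2,6}. Now deg[2]=0, deg[6]=2.
Step 2: smallest deg-1 vertex = 4, p_2 = 11. Add edge {4,11}. Now deg[4]=0, deg[11]=2.
Step 3: smallest deg-1 vertex = 5, p_3 = 6. Add edge {5,6}. Now deg[5]=0, deg[6]=1.
Step 4: smallest deg-1 vertex = 6, p_4 = 11. Add edge {6,11}. Now deg[6]=0, deg[11]=1.
Step 5: smallest deg-1 vertex = 7, p_5 = 3. Add edge {3,7}. Now deg[7]=0, deg[3]=3.
Step 6: smallest deg-1 vertex = 9, p_6 = 1. Add edge {1,9}. Now deg[9]=0, deg[1]=2.
Step 7: smallest deg-1 vertex = 10, p_7 = 3. Add edge {3,10}. Now deg[10]=0, deg[3]=2.
Step 8: smallest deg-1 vertex = 11, p_8 = 8. Add edge {8,11}. Now deg[11]=0, deg[8]=1.
Step 9: smallest deg-1 vertex = 8, p_9 = 3. Add edge {3,8}. Now deg[8]=0, deg[3]=1.
Step 10: smallest deg-1 vertex = 3, p_10 = 1. Add edge {1,3}. Now deg[3]=0, deg[1]=1.
Final: two remaining deg-1 vertices are 1, 12. Add edge {1,12}.

Answer: 2 6
4 11
5 6
6 11
3 7
1 9
3 10
8 11
3 8
1 3
1 12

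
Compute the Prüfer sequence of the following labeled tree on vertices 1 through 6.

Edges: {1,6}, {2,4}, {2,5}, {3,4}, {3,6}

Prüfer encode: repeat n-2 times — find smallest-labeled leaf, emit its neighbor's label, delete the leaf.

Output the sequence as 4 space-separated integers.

Answer: 6 2 4 3

Derivation:
Step 1: leaves = {1,5}. Remove smallest leaf 1, emit neighbor 6.
Step 2: leaves = {5,6}. Remove smallest leaf 5, emit neighbor 2.
Step 3: leaves = {2,6}. Remove smallest leaf 2, emit neighbor 4.
Step 4: leaves = {4,6}. Remove smallest leaf 4, emit neighbor 3.
Done: 2 vertices remain (3, 6). Sequence = [6 2 4 3]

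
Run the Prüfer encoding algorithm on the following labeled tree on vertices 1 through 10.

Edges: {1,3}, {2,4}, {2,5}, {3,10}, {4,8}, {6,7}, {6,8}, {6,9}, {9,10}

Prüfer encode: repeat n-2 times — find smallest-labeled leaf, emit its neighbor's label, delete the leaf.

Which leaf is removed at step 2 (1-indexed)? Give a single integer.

Answer: 3

Derivation:
Step 1: current leaves = {1,5,7}. Remove leaf 1 (neighbor: 3).
Step 2: current leaves = {3,5,7}. Remove leaf 3 (neighbor: 10).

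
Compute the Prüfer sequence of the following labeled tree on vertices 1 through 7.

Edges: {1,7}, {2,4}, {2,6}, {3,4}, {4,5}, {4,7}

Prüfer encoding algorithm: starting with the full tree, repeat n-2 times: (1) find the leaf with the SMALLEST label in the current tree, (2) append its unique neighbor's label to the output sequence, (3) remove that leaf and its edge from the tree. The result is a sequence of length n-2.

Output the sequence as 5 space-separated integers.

Step 1: leaves = {1,3,5,6}. Remove smallest leaf 1, emit neighbor 7.
Step 2: leaves = {3,5,6,7}. Remove smallest leaf 3, emit neighbor 4.
Step 3: leaves = {5,6,7}. Remove smallest leaf 5, emit neighbor 4.
Step 4: leaves = {6,7}. Remove smallest leaf 6, emit neighbor 2.
Step 5: leaves = {2,7}. Remove smallest leaf 2, emit neighbor 4.
Done: 2 vertices remain (4, 7). Sequence = [7 4 4 2 4]

Answer: 7 4 4 2 4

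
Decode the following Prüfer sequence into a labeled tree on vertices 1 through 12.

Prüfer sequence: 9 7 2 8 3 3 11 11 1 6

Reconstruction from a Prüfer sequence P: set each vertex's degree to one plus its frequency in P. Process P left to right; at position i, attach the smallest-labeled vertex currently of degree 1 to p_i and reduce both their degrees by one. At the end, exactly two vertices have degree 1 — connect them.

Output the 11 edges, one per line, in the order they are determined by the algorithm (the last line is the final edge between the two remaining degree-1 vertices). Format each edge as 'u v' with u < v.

Answer: 4 9
5 7
2 7
2 8
3 8
3 9
3 11
10 11
1 11
1 6
6 12

Derivation:
Initial degrees: {1:2, 2:2, 3:3, 4:1, 5:1, 6:2, 7:2, 8:2, 9:2, 10:1, 11:3, 12:1}
Step 1: smallest deg-1 vertex = 4, p_1 = 9. Add edge {4,9}. Now deg[4]=0, deg[9]=1.
Step 2: smallest deg-1 vertex = 5, p_2 = 7. Add edge {5,7}. Now deg[5]=0, deg[7]=1.
Step 3: smallest deg-1 vertex = 7, p_3 = 2. Add edge {2,7}. Now deg[7]=0, deg[2]=1.
Step 4: smallest deg-1 vertex = 2, p_4 = 8. Add edge {2,8}. Now deg[2]=0, deg[8]=1.
Step 5: smallest deg-1 vertex = 8, p_5 = 3. Add edge {3,8}. Now deg[8]=0, deg[3]=2.
Step 6: smallest deg-1 vertex = 9, p_6 = 3. Add edge {3,9}. Now deg[9]=0, deg[3]=1.
Step 7: smallest deg-1 vertex = 3, p_7 = 11. Add edge {3,11}. Now deg[3]=0, deg[11]=2.
Step 8: smallest deg-1 vertex = 10, p_8 = 11. Add edge {10,11}. Now deg[10]=0, deg[11]=1.
Step 9: smallest deg-1 vertex = 11, p_9 = 1. Add edge {1,11}. Now deg[11]=0, deg[1]=1.
Step 10: smallest deg-1 vertex = 1, p_10 = 6. Add edge {1,6}. Now deg[1]=0, deg[6]=1.
Final: two remaining deg-1 vertices are 6, 12. Add edge {6,12}.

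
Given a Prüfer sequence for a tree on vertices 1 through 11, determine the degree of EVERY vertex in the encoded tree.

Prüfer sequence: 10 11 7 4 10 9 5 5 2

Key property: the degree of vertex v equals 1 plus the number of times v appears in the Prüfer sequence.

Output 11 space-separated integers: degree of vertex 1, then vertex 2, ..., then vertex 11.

Answer: 1 2 1 2 3 1 2 1 2 3 2

Derivation:
p_1 = 10: count[10] becomes 1
p_2 = 11: count[11] becomes 1
p_3 = 7: count[7] becomes 1
p_4 = 4: count[4] becomes 1
p_5 = 10: count[10] becomes 2
p_6 = 9: count[9] becomes 1
p_7 = 5: count[5] becomes 1
p_8 = 5: count[5] becomes 2
p_9 = 2: count[2] becomes 1
Degrees (1 + count): deg[1]=1+0=1, deg[2]=1+1=2, deg[3]=1+0=1, deg[4]=1+1=2, deg[5]=1+2=3, deg[6]=1+0=1, deg[7]=1+1=2, deg[8]=1+0=1, deg[9]=1+1=2, deg[10]=1+2=3, deg[11]=1+1=2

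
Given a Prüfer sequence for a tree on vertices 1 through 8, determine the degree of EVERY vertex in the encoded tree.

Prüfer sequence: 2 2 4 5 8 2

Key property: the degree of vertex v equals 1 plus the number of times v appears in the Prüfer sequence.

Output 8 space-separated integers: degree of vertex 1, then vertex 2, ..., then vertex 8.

p_1 = 2: count[2] becomes 1
p_2 = 2: count[2] becomes 2
p_3 = 4: count[4] becomes 1
p_4 = 5: count[5] becomes 1
p_5 = 8: count[8] becomes 1
p_6 = 2: count[2] becomes 3
Degrees (1 + count): deg[1]=1+0=1, deg[2]=1+3=4, deg[3]=1+0=1, deg[4]=1+1=2, deg[5]=1+1=2, deg[6]=1+0=1, deg[7]=1+0=1, deg[8]=1+1=2

Answer: 1 4 1 2 2 1 1 2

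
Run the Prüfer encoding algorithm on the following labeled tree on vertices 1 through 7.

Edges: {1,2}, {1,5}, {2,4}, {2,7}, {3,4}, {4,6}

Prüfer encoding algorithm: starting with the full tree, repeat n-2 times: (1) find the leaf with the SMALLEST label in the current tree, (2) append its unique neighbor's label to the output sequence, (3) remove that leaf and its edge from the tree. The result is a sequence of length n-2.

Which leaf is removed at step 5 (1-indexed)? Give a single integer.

Step 1: current leaves = {3,5,6,7}. Remove leaf 3 (neighbor: 4).
Step 2: current leaves = {5,6,7}. Remove leaf 5 (neighbor: 1).
Step 3: current leaves = {1,6,7}. Remove leaf 1 (neighbor: 2).
Step 4: current leaves = {6,7}. Remove leaf 6 (neighbor: 4).
Step 5: current leaves = {4,7}. Remove leaf 4 (neighbor: 2).

Answer: 4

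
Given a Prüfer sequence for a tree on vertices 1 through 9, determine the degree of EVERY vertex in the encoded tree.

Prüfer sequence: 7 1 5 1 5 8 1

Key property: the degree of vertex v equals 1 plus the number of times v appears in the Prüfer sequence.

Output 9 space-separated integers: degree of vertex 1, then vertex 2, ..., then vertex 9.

p_1 = 7: count[7] becomes 1
p_2 = 1: count[1] becomes 1
p_3 = 5: count[5] becomes 1
p_4 = 1: count[1] becomes 2
p_5 = 5: count[5] becomes 2
p_6 = 8: count[8] becomes 1
p_7 = 1: count[1] becomes 3
Degrees (1 + count): deg[1]=1+3=4, deg[2]=1+0=1, deg[3]=1+0=1, deg[4]=1+0=1, deg[5]=1+2=3, deg[6]=1+0=1, deg[7]=1+1=2, deg[8]=1+1=2, deg[9]=1+0=1

Answer: 4 1 1 1 3 1 2 2 1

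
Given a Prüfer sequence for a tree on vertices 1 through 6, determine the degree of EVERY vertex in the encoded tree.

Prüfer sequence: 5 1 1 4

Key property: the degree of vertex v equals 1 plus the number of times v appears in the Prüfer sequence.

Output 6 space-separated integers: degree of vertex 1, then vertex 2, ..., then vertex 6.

Answer: 3 1 1 2 2 1

Derivation:
p_1 = 5: count[5] becomes 1
p_2 = 1: count[1] becomes 1
p_3 = 1: count[1] becomes 2
p_4 = 4: count[4] becomes 1
Degrees (1 + count): deg[1]=1+2=3, deg[2]=1+0=1, deg[3]=1+0=1, deg[4]=1+1=2, deg[5]=1+1=2, deg[6]=1+0=1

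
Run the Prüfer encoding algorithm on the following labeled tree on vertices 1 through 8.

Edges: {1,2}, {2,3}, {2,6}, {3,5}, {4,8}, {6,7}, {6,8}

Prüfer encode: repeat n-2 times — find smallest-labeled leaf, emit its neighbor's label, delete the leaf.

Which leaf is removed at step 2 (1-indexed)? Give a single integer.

Step 1: current leaves = {1,4,5,7}. Remove leaf 1 (neighbor: 2).
Step 2: current leaves = {4,5,7}. Remove leaf 4 (neighbor: 8).

Answer: 4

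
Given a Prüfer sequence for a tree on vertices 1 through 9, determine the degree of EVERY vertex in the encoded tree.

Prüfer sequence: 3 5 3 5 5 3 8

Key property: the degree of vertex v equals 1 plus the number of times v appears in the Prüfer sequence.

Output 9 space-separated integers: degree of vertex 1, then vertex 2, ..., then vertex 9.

Answer: 1 1 4 1 4 1 1 2 1

Derivation:
p_1 = 3: count[3] becomes 1
p_2 = 5: count[5] becomes 1
p_3 = 3: count[3] becomes 2
p_4 = 5: count[5] becomes 2
p_5 = 5: count[5] becomes 3
p_6 = 3: count[3] becomes 3
p_7 = 8: count[8] becomes 1
Degrees (1 + count): deg[1]=1+0=1, deg[2]=1+0=1, deg[3]=1+3=4, deg[4]=1+0=1, deg[5]=1+3=4, deg[6]=1+0=1, deg[7]=1+0=1, deg[8]=1+1=2, deg[9]=1+0=1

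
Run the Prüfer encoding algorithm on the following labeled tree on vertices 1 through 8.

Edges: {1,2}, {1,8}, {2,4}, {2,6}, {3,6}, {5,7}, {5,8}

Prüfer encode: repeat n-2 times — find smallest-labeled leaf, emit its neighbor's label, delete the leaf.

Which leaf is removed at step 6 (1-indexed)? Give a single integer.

Step 1: current leaves = {3,4,7}. Remove leaf 3 (neighbor: 6).
Step 2: current leaves = {4,6,7}. Remove leaf 4 (neighbor: 2).
Step 3: current leaves = {6,7}. Remove leaf 6 (neighbor: 2).
Step 4: current leaves = {2,7}. Remove leaf 2 (neighbor: 1).
Step 5: current leaves = {1,7}. Remove leaf 1 (neighbor: 8).
Step 6: current leaves = {7,8}. Remove leaf 7 (neighbor: 5).

Answer: 7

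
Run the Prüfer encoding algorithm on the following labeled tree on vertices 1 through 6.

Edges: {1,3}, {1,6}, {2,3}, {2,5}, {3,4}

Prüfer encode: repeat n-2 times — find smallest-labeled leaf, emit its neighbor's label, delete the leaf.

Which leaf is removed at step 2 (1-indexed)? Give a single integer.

Step 1: current leaves = {4,5,6}. Remove leaf 4 (neighbor: 3).
Step 2: current leaves = {5,6}. Remove leaf 5 (neighbor: 2).

Answer: 5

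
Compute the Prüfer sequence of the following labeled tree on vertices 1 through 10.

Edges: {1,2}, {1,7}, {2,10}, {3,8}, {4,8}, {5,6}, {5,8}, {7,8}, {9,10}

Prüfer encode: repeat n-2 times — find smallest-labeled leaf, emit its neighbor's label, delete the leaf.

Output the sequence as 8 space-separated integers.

Answer: 8 8 5 8 7 1 2 10

Derivation:
Step 1: leaves = {3,4,6,9}. Remove smallest leaf 3, emit neighbor 8.
Step 2: leaves = {4,6,9}. Remove smallest leaf 4, emit neighbor 8.
Step 3: leaves = {6,9}. Remove smallest leaf 6, emit neighbor 5.
Step 4: leaves = {5,9}. Remove smallest leaf 5, emit neighbor 8.
Step 5: leaves = {8,9}. Remove smallest leaf 8, emit neighbor 7.
Step 6: leaves = {7,9}. Remove smallest leaf 7, emit neighbor 1.
Step 7: leaves = {1,9}. Remove smallest leaf 1, emit neighbor 2.
Step 8: leaves = {2,9}. Remove smallest leaf 2, emit neighbor 10.
Done: 2 vertices remain (9, 10). Sequence = [8 8 5 8 7 1 2 10]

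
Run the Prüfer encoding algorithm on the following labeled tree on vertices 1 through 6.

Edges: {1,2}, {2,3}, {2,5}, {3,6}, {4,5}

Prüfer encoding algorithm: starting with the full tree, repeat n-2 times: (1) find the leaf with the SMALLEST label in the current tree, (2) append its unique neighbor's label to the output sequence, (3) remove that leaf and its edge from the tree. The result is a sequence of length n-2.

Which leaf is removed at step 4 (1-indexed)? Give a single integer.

Step 1: current leaves = {1,4,6}. Remove leaf 1 (neighbor: 2).
Step 2: current leaves = {4,6}. Remove leaf 4 (neighbor: 5).
Step 3: current leaves = {5,6}. Remove leaf 5 (neighbor: 2).
Step 4: current leaves = {2,6}. Remove leaf 2 (neighbor: 3).

Answer: 2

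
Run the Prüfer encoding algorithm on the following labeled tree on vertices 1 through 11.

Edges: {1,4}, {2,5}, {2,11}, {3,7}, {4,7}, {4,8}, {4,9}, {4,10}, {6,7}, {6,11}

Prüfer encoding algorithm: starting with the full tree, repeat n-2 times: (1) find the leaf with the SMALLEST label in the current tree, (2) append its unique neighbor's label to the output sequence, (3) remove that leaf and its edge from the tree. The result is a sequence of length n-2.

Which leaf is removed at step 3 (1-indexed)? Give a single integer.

Answer: 5

Derivation:
Step 1: current leaves = {1,3,5,8,9,10}. Remove leaf 1 (neighbor: 4).
Step 2: current leaves = {3,5,8,9,10}. Remove leaf 3 (neighbor: 7).
Step 3: current leaves = {5,8,9,10}. Remove leaf 5 (neighbor: 2).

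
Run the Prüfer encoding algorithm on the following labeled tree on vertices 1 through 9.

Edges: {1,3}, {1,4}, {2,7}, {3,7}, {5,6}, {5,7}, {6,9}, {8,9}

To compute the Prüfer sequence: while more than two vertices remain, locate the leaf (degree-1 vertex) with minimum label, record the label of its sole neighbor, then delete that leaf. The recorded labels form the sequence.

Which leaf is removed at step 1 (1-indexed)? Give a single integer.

Step 1: current leaves = {2,4,8}. Remove leaf 2 (neighbor: 7).

Answer: 2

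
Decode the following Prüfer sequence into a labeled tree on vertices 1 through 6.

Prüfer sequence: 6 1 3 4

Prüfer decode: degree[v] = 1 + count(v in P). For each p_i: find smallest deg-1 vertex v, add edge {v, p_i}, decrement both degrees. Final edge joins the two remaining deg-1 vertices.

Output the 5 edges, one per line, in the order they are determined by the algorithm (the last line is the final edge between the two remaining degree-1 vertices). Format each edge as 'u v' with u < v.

Initial degrees: {1:2, 2:1, 3:2, 4:2, 5:1, 6:2}
Step 1: smallest deg-1 vertex = 2, p_1 = 6. Add edge {2,6}. Now deg[2]=0, deg[6]=1.
Step 2: smallest deg-1 vertex = 5, p_2 = 1. Add edge {1,5}. Now deg[5]=0, deg[1]=1.
Step 3: smallest deg-1 vertex = 1, p_3 = 3. Add edge {1,3}. Now deg[1]=0, deg[3]=1.
Step 4: smallest deg-1 vertex = 3, p_4 = 4. Add edge {3,4}. Now deg[3]=0, deg[4]=1.
Final: two remaining deg-1 vertices are 4, 6. Add edge {4,6}.

Answer: 2 6
1 5
1 3
3 4
4 6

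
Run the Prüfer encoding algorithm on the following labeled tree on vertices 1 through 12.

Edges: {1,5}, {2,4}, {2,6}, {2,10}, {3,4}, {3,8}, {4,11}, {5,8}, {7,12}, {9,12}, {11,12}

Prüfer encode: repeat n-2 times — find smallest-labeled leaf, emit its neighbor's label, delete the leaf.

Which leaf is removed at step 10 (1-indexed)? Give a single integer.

Answer: 4

Derivation:
Step 1: current leaves = {1,6,7,9,10}. Remove leaf 1 (neighbor: 5).
Step 2: current leaves = {5,6,7,9,10}. Remove leaf 5 (neighbor: 8).
Step 3: current leaves = {6,7,8,9,10}. Remove leaf 6 (neighbor: 2).
Step 4: current leaves = {7,8,9,10}. Remove leaf 7 (neighbor: 12).
Step 5: current leaves = {8,9,10}. Remove leaf 8 (neighbor: 3).
Step 6: current leaves = {3,9,10}. Remove leaf 3 (neighbor: 4).
Step 7: current leaves = {9,10}. Remove leaf 9 (neighbor: 12).
Step 8: current leaves = {10,12}. Remove leaf 10 (neighbor: 2).
Step 9: current leaves = {2,12}. Remove leaf 2 (neighbor: 4).
Step 10: current leaves = {4,12}. Remove leaf 4 (neighbor: 11).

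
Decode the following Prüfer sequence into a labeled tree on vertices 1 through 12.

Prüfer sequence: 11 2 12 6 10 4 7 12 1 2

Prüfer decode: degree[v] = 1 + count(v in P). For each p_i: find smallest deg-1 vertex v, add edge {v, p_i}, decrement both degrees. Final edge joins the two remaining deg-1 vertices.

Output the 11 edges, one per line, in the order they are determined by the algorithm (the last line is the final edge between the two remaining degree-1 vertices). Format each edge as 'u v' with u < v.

Initial degrees: {1:2, 2:3, 3:1, 4:2, 5:1, 6:2, 7:2, 8:1, 9:1, 10:2, 11:2, 12:3}
Step 1: smallest deg-1 vertex = 3, p_1 = 11. Add edge {3,11}. Now deg[3]=0, deg[11]=1.
Step 2: smallest deg-1 vertex = 5, p_2 = 2. Add edge {2,5}. Now deg[5]=0, deg[2]=2.
Step 3: smallest deg-1 vertex = 8, p_3 = 12. Add edge {8,12}. Now deg[8]=0, deg[12]=2.
Step 4: smallest deg-1 vertex = 9, p_4 = 6. Add edge {6,9}. Now deg[9]=0, deg[6]=1.
Step 5: smallest deg-1 vertex = 6, p_5 = 10. Add edge {6,10}. Now deg[6]=0, deg[10]=1.
Step 6: smallest deg-1 vertex = 10, p_6 = 4. Add edge {4,10}. Now deg[10]=0, deg[4]=1.
Step 7: smallest deg-1 vertex = 4, p_7 = 7. Add edge {4,7}. Now deg[4]=0, deg[7]=1.
Step 8: smallest deg-1 vertex = 7, p_8 = 12. Add edge {7,12}. Now deg[7]=0, deg[12]=1.
Step 9: smallest deg-1 vertex = 11, p_9 = 1. Add edge {1,11}. Now deg[11]=0, deg[1]=1.
Step 10: smallest deg-1 vertex = 1, p_10 = 2. Add edge {1,2}. Now deg[1]=0, deg[2]=1.
Final: two remaining deg-1 vertices are 2, 12. Add edge {2,12}.

Answer: 3 11
2 5
8 12
6 9
6 10
4 10
4 7
7 12
1 11
1 2
2 12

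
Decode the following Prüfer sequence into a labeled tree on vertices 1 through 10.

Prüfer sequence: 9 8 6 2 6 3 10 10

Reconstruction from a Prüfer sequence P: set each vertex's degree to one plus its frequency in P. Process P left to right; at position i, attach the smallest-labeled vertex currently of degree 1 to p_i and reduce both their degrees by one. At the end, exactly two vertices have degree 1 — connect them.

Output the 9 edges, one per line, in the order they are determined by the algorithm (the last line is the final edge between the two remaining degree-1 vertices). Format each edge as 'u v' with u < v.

Initial degrees: {1:1, 2:2, 3:2, 4:1, 5:1, 6:3, 7:1, 8:2, 9:2, 10:3}
Step 1: smallest deg-1 vertex = 1, p_1 = 9. Add edge {1,9}. Now deg[1]=0, deg[9]=1.
Step 2: smallest deg-1 vertex = 4, p_2 = 8. Add edge {4,8}. Now deg[4]=0, deg[8]=1.
Step 3: smallest deg-1 vertex = 5, p_3 = 6. Add edge {5,6}. Now deg[5]=0, deg[6]=2.
Step 4: smallest deg-1 vertex = 7, p_4 = 2. Add edge {2,7}. Now deg[7]=0, deg[2]=1.
Step 5: smallest deg-1 vertex = 2, p_5 = 6. Add edge {2,6}. Now deg[2]=0, deg[6]=1.
Step 6: smallest deg-1 vertex = 6, p_6 = 3. Add edge {3,6}. Now deg[6]=0, deg[3]=1.
Step 7: smallest deg-1 vertex = 3, p_7 = 10. Add edge {3,10}. Now deg[3]=0, deg[10]=2.
Step 8: smallest deg-1 vertex = 8, p_8 = 10. Add edge {8,10}. Now deg[8]=0, deg[10]=1.
Final: two remaining deg-1 vertices are 9, 10. Add edge {9,10}.

Answer: 1 9
4 8
5 6
2 7
2 6
3 6
3 10
8 10
9 10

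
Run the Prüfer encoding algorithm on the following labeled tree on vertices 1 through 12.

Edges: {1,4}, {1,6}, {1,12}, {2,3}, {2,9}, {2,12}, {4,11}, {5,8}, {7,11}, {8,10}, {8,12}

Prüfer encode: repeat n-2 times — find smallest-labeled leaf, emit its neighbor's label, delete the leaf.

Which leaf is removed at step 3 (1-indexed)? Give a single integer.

Answer: 6

Derivation:
Step 1: current leaves = {3,5,6,7,9,10}. Remove leaf 3 (neighbor: 2).
Step 2: current leaves = {5,6,7,9,10}. Remove leaf 5 (neighbor: 8).
Step 3: current leaves = {6,7,9,10}. Remove leaf 6 (neighbor: 1).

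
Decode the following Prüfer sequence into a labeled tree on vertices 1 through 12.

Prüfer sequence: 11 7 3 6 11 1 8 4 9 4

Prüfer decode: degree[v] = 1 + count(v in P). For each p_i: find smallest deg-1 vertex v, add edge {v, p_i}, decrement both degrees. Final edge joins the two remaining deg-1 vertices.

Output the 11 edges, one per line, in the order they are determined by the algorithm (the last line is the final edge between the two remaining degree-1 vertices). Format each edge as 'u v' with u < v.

Initial degrees: {1:2, 2:1, 3:2, 4:3, 5:1, 6:2, 7:2, 8:2, 9:2, 10:1, 11:3, 12:1}
Step 1: smallest deg-1 vertex = 2, p_1 = 11. Add edge {2,11}. Now deg[2]=0, deg[11]=2.
Step 2: smallest deg-1 vertex = 5, p_2 = 7. Add edge {5,7}. Now deg[5]=0, deg[7]=1.
Step 3: smallest deg-1 vertex = 7, p_3 = 3. Add edge {3,7}. Now deg[7]=0, deg[3]=1.
Step 4: smallest deg-1 vertex = 3, p_4 = 6. Add edge {3,6}. Now deg[3]=0, deg[6]=1.
Step 5: smallest deg-1 vertex = 6, p_5 = 11. Add edge {6,11}. Now deg[6]=0, deg[11]=1.
Step 6: smallest deg-1 vertex = 10, p_6 = 1. Add edge {1,10}. Now deg[10]=0, deg[1]=1.
Step 7: smallest deg-1 vertex = 1, p_7 = 8. Add edge {1,8}. Now deg[1]=0, deg[8]=1.
Step 8: smallest deg-1 vertex = 8, p_8 = 4. Add edge {4,8}. Now deg[8]=0, deg[4]=2.
Step 9: smallest deg-1 vertex = 11, p_9 = 9. Add edge {9,11}. Now deg[11]=0, deg[9]=1.
Step 10: smallest deg-1 vertex = 9, p_10 = 4. Add edge {4,9}. Now deg[9]=0, deg[4]=1.
Final: two remaining deg-1 vertices are 4, 12. Add edge {4,12}.

Answer: 2 11
5 7
3 7
3 6
6 11
1 10
1 8
4 8
9 11
4 9
4 12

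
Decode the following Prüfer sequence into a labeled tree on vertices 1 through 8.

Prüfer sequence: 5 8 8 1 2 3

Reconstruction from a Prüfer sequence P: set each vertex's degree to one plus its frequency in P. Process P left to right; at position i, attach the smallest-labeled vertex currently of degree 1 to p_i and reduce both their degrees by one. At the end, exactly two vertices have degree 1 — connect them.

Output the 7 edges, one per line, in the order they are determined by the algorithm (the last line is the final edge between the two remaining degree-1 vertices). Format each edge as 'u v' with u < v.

Initial degrees: {1:2, 2:2, 3:2, 4:1, 5:2, 6:1, 7:1, 8:3}
Step 1: smallest deg-1 vertex = 4, p_1 = 5. Add edge {4,5}. Now deg[4]=0, deg[5]=1.
Step 2: smallest deg-1 vertex = 5, p_2 = 8. Add edge {5,8}. Now deg[5]=0, deg[8]=2.
Step 3: smallest deg-1 vertex = 6, p_3 = 8. Add edge {6,8}. Now deg[6]=0, deg[8]=1.
Step 4: smallest deg-1 vertex = 7, p_4 = 1. Add edge {1,7}. Now deg[7]=0, deg[1]=1.
Step 5: smallest deg-1 vertex = 1, p_5 = 2. Add edge {1,2}. Now deg[1]=0, deg[2]=1.
Step 6: smallest deg-1 vertex = 2, p_6 = 3. Add edge {2,3}. Now deg[2]=0, deg[3]=1.
Final: two remaining deg-1 vertices are 3, 8. Add edge {3,8}.

Answer: 4 5
5 8
6 8
1 7
1 2
2 3
3 8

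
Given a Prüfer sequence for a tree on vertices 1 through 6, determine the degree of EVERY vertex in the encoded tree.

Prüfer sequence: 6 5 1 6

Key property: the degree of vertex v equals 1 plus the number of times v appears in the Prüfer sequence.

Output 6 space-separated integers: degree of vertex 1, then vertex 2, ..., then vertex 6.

Answer: 2 1 1 1 2 3

Derivation:
p_1 = 6: count[6] becomes 1
p_2 = 5: count[5] becomes 1
p_3 = 1: count[1] becomes 1
p_4 = 6: count[6] becomes 2
Degrees (1 + count): deg[1]=1+1=2, deg[2]=1+0=1, deg[3]=1+0=1, deg[4]=1+0=1, deg[5]=1+1=2, deg[6]=1+2=3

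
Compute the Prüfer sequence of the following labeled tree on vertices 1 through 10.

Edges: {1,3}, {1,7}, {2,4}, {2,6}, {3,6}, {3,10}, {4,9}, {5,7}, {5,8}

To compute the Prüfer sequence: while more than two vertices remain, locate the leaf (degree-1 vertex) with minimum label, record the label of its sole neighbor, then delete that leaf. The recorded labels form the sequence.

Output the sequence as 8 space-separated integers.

Step 1: leaves = {8,9,10}. Remove smallest leaf 8, emit neighbor 5.
Step 2: leaves = {5,9,10}. Remove smallest leaf 5, emit neighbor 7.
Step 3: leaves = {7,9,10}. Remove smallest leaf 7, emit neighbor 1.
Step 4: leaves = {1,9,10}. Remove smallest leaf 1, emit neighbor 3.
Step 5: leaves = {9,10}. Remove smallest leaf 9, emit neighbor 4.
Step 6: leaves = {4,10}. Remove smallest leaf 4, emit neighbor 2.
Step 7: leaves = {2,10}. Remove smallest leaf 2, emit neighbor 6.
Step 8: leaves = {6,10}. Remove smallest leaf 6, emit neighbor 3.
Done: 2 vertices remain (3, 10). Sequence = [5 7 1 3 4 2 6 3]

Answer: 5 7 1 3 4 2 6 3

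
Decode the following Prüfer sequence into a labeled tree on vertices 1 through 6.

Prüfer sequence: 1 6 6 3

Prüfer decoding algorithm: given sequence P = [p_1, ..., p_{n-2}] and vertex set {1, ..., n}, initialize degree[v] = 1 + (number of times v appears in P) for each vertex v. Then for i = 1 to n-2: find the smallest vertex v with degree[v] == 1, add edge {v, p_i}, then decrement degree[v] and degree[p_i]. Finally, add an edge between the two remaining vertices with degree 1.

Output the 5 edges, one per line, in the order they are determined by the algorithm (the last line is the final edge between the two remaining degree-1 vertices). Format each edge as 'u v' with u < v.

Initial degrees: {1:2, 2:1, 3:2, 4:1, 5:1, 6:3}
Step 1: smallest deg-1 vertex = 2, p_1 = 1. Add edge {1,2}. Now deg[2]=0, deg[1]=1.
Step 2: smallest deg-1 vertex = 1, p_2 = 6. Add edge {1,6}. Now deg[1]=0, deg[6]=2.
Step 3: smallest deg-1 vertex = 4, p_3 = 6. Add edge {4,6}. Now deg[4]=0, deg[6]=1.
Step 4: smallest deg-1 vertex = 5, p_4 = 3. Add edge {3,5}. Now deg[5]=0, deg[3]=1.
Final: two remaining deg-1 vertices are 3, 6. Add edge {3,6}.

Answer: 1 2
1 6
4 6
3 5
3 6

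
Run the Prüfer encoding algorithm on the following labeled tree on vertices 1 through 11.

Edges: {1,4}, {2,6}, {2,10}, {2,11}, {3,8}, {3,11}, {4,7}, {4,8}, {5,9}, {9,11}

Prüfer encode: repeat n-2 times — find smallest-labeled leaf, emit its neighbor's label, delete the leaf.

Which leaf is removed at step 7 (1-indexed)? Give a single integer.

Step 1: current leaves = {1,5,6,7,10}. Remove leaf 1 (neighbor: 4).
Step 2: current leaves = {5,6,7,10}. Remove leaf 5 (neighbor: 9).
Step 3: current leaves = {6,7,9,10}. Remove leaf 6 (neighbor: 2).
Step 4: current leaves = {7,9,10}. Remove leaf 7 (neighbor: 4).
Step 5: current leaves = {4,9,10}. Remove leaf 4 (neighbor: 8).
Step 6: current leaves = {8,9,10}. Remove leaf 8 (neighbor: 3).
Step 7: current leaves = {3,9,10}. Remove leaf 3 (neighbor: 11).

Answer: 3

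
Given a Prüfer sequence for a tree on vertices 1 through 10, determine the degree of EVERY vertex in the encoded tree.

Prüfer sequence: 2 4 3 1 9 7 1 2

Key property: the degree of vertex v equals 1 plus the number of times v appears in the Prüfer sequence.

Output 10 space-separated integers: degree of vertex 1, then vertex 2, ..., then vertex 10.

p_1 = 2: count[2] becomes 1
p_2 = 4: count[4] becomes 1
p_3 = 3: count[3] becomes 1
p_4 = 1: count[1] becomes 1
p_5 = 9: count[9] becomes 1
p_6 = 7: count[7] becomes 1
p_7 = 1: count[1] becomes 2
p_8 = 2: count[2] becomes 2
Degrees (1 + count): deg[1]=1+2=3, deg[2]=1+2=3, deg[3]=1+1=2, deg[4]=1+1=2, deg[5]=1+0=1, deg[6]=1+0=1, deg[7]=1+1=2, deg[8]=1+0=1, deg[9]=1+1=2, deg[10]=1+0=1

Answer: 3 3 2 2 1 1 2 1 2 1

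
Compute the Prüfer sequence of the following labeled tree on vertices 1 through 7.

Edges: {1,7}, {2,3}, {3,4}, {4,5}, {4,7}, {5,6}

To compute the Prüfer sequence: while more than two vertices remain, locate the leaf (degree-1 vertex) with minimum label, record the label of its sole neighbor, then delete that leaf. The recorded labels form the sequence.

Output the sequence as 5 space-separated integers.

Step 1: leaves = {1,2,6}. Remove smallest leaf 1, emit neighbor 7.
Step 2: leaves = {2,6,7}. Remove smallest leaf 2, emit neighbor 3.
Step 3: leaves = {3,6,7}. Remove smallest leaf 3, emit neighbor 4.
Step 4: leaves = {6,7}. Remove smallest leaf 6, emit neighbor 5.
Step 5: leaves = {5,7}. Remove smallest leaf 5, emit neighbor 4.
Done: 2 vertices remain (4, 7). Sequence = [7 3 4 5 4]

Answer: 7 3 4 5 4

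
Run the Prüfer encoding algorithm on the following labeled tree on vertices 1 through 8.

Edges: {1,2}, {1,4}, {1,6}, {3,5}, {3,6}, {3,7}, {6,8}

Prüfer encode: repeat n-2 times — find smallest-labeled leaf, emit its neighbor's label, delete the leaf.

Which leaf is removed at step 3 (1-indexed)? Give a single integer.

Answer: 1

Derivation:
Step 1: current leaves = {2,4,5,7,8}. Remove leaf 2 (neighbor: 1).
Step 2: current leaves = {4,5,7,8}. Remove leaf 4 (neighbor: 1).
Step 3: current leaves = {1,5,7,8}. Remove leaf 1 (neighbor: 6).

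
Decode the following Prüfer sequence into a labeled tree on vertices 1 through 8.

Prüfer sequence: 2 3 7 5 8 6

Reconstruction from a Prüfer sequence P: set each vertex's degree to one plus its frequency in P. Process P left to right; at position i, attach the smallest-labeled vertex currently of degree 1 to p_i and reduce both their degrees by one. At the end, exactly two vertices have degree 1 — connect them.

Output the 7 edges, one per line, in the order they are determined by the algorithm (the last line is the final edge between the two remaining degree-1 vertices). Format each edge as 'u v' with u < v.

Answer: 1 2
2 3
3 7
4 5
5 8
6 7
6 8

Derivation:
Initial degrees: {1:1, 2:2, 3:2, 4:1, 5:2, 6:2, 7:2, 8:2}
Step 1: smallest deg-1 vertex = 1, p_1 = 2. Add edge {1,2}. Now deg[1]=0, deg[2]=1.
Step 2: smallest deg-1 vertex = 2, p_2 = 3. Add edge {2,3}. Now deg[2]=0, deg[3]=1.
Step 3: smallest deg-1 vertex = 3, p_3 = 7. Add edge {3,7}. Now deg[3]=0, deg[7]=1.
Step 4: smallest deg-1 vertex = 4, p_4 = 5. Add edge {4,5}. Now deg[4]=0, deg[5]=1.
Step 5: smallest deg-1 vertex = 5, p_5 = 8. Add edge {5,8}. Now deg[5]=0, deg[8]=1.
Step 6: smallest deg-1 vertex = 7, p_6 = 6. Add edge {6,7}. Now deg[7]=0, deg[6]=1.
Final: two remaining deg-1 vertices are 6, 8. Add edge {6,8}.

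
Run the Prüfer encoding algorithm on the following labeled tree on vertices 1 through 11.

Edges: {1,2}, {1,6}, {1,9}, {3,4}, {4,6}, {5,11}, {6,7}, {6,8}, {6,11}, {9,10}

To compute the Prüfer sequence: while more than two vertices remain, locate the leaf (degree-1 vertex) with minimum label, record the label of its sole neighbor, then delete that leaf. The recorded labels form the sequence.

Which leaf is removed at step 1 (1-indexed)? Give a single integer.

Answer: 2

Derivation:
Step 1: current leaves = {2,3,5,7,8,10}. Remove leaf 2 (neighbor: 1).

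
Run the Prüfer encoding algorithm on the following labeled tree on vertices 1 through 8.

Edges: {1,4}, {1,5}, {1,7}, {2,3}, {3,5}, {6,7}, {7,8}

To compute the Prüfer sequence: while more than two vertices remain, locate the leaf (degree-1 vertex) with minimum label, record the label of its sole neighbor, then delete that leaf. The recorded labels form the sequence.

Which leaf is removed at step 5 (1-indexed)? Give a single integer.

Answer: 1

Derivation:
Step 1: current leaves = {2,4,6,8}. Remove leaf 2 (neighbor: 3).
Step 2: current leaves = {3,4,6,8}. Remove leaf 3 (neighbor: 5).
Step 3: current leaves = {4,5,6,8}. Remove leaf 4 (neighbor: 1).
Step 4: current leaves = {5,6,8}. Remove leaf 5 (neighbor: 1).
Step 5: current leaves = {1,6,8}. Remove leaf 1 (neighbor: 7).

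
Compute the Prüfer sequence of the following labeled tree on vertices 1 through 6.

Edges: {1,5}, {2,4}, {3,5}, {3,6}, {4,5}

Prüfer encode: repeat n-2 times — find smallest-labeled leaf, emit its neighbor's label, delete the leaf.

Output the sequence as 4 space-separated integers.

Answer: 5 4 5 3

Derivation:
Step 1: leaves = {1,2,6}. Remove smallest leaf 1, emit neighbor 5.
Step 2: leaves = {2,6}. Remove smallest leaf 2, emit neighbor 4.
Step 3: leaves = {4,6}. Remove smallest leaf 4, emit neighbor 5.
Step 4: leaves = {5,6}. Remove smallest leaf 5, emit neighbor 3.
Done: 2 vertices remain (3, 6). Sequence = [5 4 5 3]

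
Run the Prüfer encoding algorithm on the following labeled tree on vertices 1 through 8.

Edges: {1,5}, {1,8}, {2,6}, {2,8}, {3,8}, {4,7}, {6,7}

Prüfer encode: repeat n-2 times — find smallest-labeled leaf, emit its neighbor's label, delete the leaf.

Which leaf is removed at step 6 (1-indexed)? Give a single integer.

Step 1: current leaves = {3,4,5}. Remove leaf 3 (neighbor: 8).
Step 2: current leaves = {4,5}. Remove leaf 4 (neighbor: 7).
Step 3: current leaves = {5,7}. Remove leaf 5 (neighbor: 1).
Step 4: current leaves = {1,7}. Remove leaf 1 (neighbor: 8).
Step 5: current leaves = {7,8}. Remove leaf 7 (neighbor: 6).
Step 6: current leaves = {6,8}. Remove leaf 6 (neighbor: 2).

Answer: 6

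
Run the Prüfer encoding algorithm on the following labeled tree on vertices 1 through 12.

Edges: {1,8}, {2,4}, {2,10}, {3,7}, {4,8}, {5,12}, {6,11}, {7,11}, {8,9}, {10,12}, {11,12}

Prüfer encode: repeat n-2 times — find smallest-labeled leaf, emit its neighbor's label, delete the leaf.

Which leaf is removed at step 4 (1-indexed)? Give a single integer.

Step 1: current leaves = {1,3,5,6,9}. Remove leaf 1 (neighbor: 8).
Step 2: current leaves = {3,5,6,9}. Remove leaf 3 (neighbor: 7).
Step 3: current leaves = {5,6,7,9}. Remove leaf 5 (neighbor: 12).
Step 4: current leaves = {6,7,9}. Remove leaf 6 (neighbor: 11).

Answer: 6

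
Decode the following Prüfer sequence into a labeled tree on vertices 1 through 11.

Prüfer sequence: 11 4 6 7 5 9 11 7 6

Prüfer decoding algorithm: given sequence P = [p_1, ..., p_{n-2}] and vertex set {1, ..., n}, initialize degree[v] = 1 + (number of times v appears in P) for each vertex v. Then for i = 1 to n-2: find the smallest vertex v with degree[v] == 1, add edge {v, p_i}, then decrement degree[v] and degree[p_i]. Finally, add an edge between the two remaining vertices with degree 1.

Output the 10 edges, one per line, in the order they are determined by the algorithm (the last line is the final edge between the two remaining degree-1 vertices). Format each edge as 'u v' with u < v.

Initial degrees: {1:1, 2:1, 3:1, 4:2, 5:2, 6:3, 7:3, 8:1, 9:2, 10:1, 11:3}
Step 1: smallest deg-1 vertex = 1, p_1 = 11. Add edge {1,11}. Now deg[1]=0, deg[11]=2.
Step 2: smallest deg-1 vertex = 2, p_2 = 4. Add edge {2,4}. Now deg[2]=0, deg[4]=1.
Step 3: smallest deg-1 vertex = 3, p_3 = 6. Add edge {3,6}. Now deg[3]=0, deg[6]=2.
Step 4: smallest deg-1 vertex = 4, p_4 = 7. Add edge {4,7}. Now deg[4]=0, deg[7]=2.
Step 5: smallest deg-1 vertex = 8, p_5 = 5. Add edge {5,8}. Now deg[8]=0, deg[5]=1.
Step 6: smallest deg-1 vertex = 5, p_6 = 9. Add edge {5,9}. Now deg[5]=0, deg[9]=1.
Step 7: smallest deg-1 vertex = 9, p_7 = 11. Add edge {9,11}. Now deg[9]=0, deg[11]=1.
Step 8: smallest deg-1 vertex = 10, p_8 = 7. Add edge {7,10}. Now deg[10]=0, deg[7]=1.
Step 9: smallest deg-1 vertex = 7, p_9 = 6. Add edge {6,7}. Now deg[7]=0, deg[6]=1.
Final: two remaining deg-1 vertices are 6, 11. Add edge {6,11}.

Answer: 1 11
2 4
3 6
4 7
5 8
5 9
9 11
7 10
6 7
6 11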